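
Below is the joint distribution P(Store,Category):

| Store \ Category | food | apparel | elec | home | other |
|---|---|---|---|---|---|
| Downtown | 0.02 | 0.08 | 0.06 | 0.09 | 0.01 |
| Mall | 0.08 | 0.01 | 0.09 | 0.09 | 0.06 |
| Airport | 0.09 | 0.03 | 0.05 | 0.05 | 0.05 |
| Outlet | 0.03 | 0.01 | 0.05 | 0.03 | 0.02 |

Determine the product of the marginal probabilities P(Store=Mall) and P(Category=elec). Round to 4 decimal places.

0.0825

P(Store=Mall) = 0.08 + 0.01 + 0.09 + 0.09 + 0.06 = 0.33.
P(Category=elec) = 0.06 + 0.09 + 0.05 + 0.05 = 0.25.
Product: 0.33 × 0.25 = 0.0825.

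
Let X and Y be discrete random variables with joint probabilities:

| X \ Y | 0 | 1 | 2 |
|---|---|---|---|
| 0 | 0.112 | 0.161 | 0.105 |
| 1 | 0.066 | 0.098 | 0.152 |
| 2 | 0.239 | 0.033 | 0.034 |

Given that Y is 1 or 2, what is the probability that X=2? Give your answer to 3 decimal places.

0.115

P(Y=1) = 0.161 + 0.098 + 0.033 = 0.292.
P(Y=2) = 0.105 + 0.152 + 0.034 = 0.291.
P(Y ∈ {1, 2}) = 0.292 + 0.291 = 0.583; P(X=2, Y ∈ {1, 2}) = 0.033 + 0.034 = 0.067.
P(X=2 | Y ∈ {1, 2}) = 0.067/0.583 = 0.115.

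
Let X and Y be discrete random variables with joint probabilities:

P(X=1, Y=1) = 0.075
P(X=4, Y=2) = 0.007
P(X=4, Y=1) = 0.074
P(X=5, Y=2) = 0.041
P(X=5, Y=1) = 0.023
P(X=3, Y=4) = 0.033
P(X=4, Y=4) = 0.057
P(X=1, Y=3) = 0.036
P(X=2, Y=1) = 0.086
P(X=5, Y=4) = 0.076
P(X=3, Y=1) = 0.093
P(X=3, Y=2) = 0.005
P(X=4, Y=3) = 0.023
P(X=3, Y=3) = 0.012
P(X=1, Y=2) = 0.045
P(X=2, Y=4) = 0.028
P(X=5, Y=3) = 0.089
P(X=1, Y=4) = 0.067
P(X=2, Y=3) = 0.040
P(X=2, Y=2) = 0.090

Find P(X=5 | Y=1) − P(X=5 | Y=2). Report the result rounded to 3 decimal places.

P(Y=1) = 0.075 + 0.086 + 0.093 + 0.074 + 0.023 = 0.351; P(X=5 | Y=1) = 0.023/0.351 = 0.0655.
P(Y=2) = 0.045 + 0.090 + 0.005 + 0.007 + 0.041 = 0.188; P(X=5 | Y=2) = 0.041/0.188 = 0.2181.
Difference = -0.153.

-0.153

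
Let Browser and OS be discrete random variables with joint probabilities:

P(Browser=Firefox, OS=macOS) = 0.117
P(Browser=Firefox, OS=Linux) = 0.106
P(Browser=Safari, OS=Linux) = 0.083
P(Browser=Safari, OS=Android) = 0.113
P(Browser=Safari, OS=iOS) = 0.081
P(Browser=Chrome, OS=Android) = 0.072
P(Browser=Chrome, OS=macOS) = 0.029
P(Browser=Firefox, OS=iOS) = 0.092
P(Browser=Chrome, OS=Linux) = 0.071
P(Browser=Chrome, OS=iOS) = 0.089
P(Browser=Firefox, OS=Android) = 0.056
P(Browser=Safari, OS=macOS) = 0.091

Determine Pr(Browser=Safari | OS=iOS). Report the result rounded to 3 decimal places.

0.309

P(OS=iOS) = 0.089 + 0.092 + 0.081 = 0.262.
P(Browser=Safari | OS=iOS) = 0.081/0.262 = 0.309.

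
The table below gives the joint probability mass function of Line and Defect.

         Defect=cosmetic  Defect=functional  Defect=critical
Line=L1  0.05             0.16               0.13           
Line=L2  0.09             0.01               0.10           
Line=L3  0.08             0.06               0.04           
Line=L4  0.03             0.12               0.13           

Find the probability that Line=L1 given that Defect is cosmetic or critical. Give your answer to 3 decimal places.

0.277

P(Defect=cosmetic) = 0.05 + 0.09 + 0.08 + 0.03 = 0.25.
P(Defect=critical) = 0.13 + 0.10 + 0.04 + 0.13 = 0.40.
P(Defect ∈ {cosmetic, critical}) = 0.25 + 0.40 = 0.65; P(Line=L1, Defect ∈ {cosmetic, critical}) = 0.05 + 0.13 = 0.18.
P(Line=L1 | Defect ∈ {cosmetic, critical}) = 0.18/0.65 = 0.277.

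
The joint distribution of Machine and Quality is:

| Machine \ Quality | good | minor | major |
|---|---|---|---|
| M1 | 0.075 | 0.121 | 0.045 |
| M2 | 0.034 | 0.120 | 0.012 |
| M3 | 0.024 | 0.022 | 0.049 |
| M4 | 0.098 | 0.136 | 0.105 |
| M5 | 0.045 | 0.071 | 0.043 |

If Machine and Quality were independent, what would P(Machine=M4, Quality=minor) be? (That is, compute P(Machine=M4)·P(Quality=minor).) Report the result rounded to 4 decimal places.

P(Machine=M4) = 0.098 + 0.136 + 0.105 = 0.339.
P(Quality=minor) = 0.121 + 0.120 + 0.022 + 0.136 + 0.071 = 0.470.
Product: 0.339 × 0.470 = 0.1593.

0.1593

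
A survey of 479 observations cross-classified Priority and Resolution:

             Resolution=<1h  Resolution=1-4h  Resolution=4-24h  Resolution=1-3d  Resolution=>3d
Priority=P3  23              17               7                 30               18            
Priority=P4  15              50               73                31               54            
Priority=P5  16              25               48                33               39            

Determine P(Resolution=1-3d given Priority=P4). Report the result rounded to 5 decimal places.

Total with Priority=P4: 15 + 50 + 73 + 31 + 54 = 223.
P(Resolution=1-3d | Priority=P4) = 31/223 = 0.13901.

0.13901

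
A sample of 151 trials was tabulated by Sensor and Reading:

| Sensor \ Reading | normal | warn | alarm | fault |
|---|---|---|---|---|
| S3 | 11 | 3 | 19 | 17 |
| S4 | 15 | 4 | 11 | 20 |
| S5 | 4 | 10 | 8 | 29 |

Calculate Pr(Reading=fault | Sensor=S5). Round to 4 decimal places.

0.5686

Total with Sensor=S5: 4 + 10 + 8 + 29 = 51.
P(Reading=fault | Sensor=S5) = 29/51 = 0.5686.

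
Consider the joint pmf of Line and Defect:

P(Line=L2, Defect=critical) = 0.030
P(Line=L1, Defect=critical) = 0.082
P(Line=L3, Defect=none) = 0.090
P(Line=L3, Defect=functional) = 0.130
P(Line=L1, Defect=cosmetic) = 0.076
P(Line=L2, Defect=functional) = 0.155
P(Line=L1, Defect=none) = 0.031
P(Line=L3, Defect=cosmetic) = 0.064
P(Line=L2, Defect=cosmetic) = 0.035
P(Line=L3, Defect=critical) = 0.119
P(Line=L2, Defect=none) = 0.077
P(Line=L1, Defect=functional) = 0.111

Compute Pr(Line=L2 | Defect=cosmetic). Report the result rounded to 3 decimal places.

0.200

P(Defect=cosmetic) = 0.076 + 0.035 + 0.064 = 0.175.
P(Line=L2 | Defect=cosmetic) = 0.035/0.175 = 0.200.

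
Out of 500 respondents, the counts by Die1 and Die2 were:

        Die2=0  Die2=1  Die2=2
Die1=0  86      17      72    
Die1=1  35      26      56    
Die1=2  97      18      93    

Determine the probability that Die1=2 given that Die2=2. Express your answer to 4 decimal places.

Total with Die2=2: 72 + 56 + 93 = 221.
P(Die1=2 | Die2=2) = 93/221 = 0.4208.

0.4208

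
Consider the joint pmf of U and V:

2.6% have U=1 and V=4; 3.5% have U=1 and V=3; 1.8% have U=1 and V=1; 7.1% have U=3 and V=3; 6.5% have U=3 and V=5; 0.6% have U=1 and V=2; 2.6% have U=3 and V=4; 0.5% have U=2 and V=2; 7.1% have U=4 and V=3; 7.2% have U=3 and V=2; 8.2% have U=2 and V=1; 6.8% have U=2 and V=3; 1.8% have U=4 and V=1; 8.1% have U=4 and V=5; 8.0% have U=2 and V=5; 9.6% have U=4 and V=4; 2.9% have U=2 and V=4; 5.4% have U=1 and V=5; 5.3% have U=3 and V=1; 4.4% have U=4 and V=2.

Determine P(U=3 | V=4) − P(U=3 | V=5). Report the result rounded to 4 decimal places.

P(V=4) = 0.026 + 0.029 + 0.026 + 0.096 = 0.177; P(U=3 | V=4) = 0.026/0.177 = 0.14689.
P(V=5) = 0.054 + 0.080 + 0.065 + 0.081 = 0.280; P(U=3 | V=5) = 0.065/0.280 = 0.23214.
Difference = -0.0853.

-0.0853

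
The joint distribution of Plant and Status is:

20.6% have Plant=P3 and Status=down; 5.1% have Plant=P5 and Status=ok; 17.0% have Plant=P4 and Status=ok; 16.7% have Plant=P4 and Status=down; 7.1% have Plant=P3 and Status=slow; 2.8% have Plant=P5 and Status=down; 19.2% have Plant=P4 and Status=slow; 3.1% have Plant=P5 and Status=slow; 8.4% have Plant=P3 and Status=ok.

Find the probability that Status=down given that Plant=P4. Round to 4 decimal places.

0.3157

P(Plant=P4) = 0.170 + 0.192 + 0.167 = 0.529.
P(Status=down | Plant=P4) = 0.167/0.529 = 0.3157.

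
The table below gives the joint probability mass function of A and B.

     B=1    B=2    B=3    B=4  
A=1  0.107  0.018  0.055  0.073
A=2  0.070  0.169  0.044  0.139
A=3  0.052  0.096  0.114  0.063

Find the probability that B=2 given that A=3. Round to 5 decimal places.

0.29538

P(A=3) = 0.052 + 0.096 + 0.114 + 0.063 = 0.325.
P(B=2 | A=3) = 0.096/0.325 = 0.29538.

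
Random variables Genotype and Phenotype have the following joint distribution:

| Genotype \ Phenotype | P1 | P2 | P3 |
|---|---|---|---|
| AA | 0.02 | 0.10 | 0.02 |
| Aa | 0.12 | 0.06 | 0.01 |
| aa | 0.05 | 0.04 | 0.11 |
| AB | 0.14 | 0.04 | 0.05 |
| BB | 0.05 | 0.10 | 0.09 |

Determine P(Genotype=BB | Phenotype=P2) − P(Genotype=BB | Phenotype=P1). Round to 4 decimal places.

P(Phenotype=P2) = 0.10 + 0.06 + 0.04 + 0.04 + 0.10 = 0.34; P(Genotype=BB | Phenotype=P2) = 0.10/0.34 = 0.29412.
P(Phenotype=P1) = 0.02 + 0.12 + 0.05 + 0.14 + 0.05 = 0.38; P(Genotype=BB | Phenotype=P1) = 0.05/0.38 = 0.13158.
Difference = 0.1625.

0.1625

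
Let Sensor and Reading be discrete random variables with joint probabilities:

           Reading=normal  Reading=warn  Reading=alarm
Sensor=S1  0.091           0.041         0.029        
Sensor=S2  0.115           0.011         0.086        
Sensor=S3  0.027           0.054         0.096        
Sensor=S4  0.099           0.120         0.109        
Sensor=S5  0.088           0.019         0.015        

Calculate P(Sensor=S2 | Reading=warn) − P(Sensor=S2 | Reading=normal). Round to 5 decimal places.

P(Reading=warn) = 0.041 + 0.011 + 0.054 + 0.120 + 0.019 = 0.245; P(Sensor=S2 | Reading=warn) = 0.011/0.245 = 0.044898.
P(Reading=normal) = 0.091 + 0.115 + 0.027 + 0.099 + 0.088 = 0.420; P(Sensor=S2 | Reading=normal) = 0.115/0.420 = 0.273810.
Difference = -0.22891.

-0.22891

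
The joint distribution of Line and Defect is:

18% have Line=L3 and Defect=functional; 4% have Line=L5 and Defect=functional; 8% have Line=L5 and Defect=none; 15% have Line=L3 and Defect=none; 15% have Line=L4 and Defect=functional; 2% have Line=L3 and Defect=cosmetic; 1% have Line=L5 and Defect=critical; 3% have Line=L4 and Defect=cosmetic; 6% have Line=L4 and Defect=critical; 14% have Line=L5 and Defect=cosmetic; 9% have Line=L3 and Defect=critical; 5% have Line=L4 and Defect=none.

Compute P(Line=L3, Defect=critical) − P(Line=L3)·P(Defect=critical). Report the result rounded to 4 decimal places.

0.0196

P(Line=L3) = 0.15 + 0.02 + 0.18 + 0.09 = 0.44.
P(Defect=critical) = 0.09 + 0.06 + 0.01 = 0.16.
P(Line=L3, Defect=critical) − P(Line=L3)P(Defect=critical) = 0.09 − 0.44×0.16 = 0.0196.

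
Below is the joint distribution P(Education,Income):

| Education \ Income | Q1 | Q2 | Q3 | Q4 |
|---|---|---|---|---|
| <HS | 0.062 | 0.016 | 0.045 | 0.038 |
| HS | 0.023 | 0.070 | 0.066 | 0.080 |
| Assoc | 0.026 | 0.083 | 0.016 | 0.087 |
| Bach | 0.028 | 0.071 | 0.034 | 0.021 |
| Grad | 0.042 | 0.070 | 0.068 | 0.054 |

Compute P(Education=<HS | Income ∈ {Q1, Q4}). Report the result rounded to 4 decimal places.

0.2169

P(Income=Q1) = 0.062 + 0.023 + 0.026 + 0.028 + 0.042 = 0.181.
P(Income=Q4) = 0.038 + 0.080 + 0.087 + 0.021 + 0.054 = 0.280.
P(Income ∈ {Q1, Q4}) = 0.181 + 0.280 = 0.461; P(Education=<HS, Income ∈ {Q1, Q4}) = 0.062 + 0.038 = 0.100.
P(Education=<HS | Income ∈ {Q1, Q4}) = 0.100/0.461 = 0.2169.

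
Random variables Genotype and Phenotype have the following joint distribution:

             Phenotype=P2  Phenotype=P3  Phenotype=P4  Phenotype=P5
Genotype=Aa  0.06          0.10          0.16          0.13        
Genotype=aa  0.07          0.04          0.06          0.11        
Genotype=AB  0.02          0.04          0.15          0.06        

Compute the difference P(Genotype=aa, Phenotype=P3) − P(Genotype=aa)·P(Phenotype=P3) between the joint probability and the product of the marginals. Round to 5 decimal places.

-0.01040

P(Genotype=aa) = 0.07 + 0.04 + 0.06 + 0.11 = 0.28.
P(Phenotype=P3) = 0.10 + 0.04 + 0.04 = 0.18.
P(Genotype=aa, Phenotype=P3) − P(Genotype=aa)P(Phenotype=P3) = 0.04 − 0.28×0.18 = -0.01040.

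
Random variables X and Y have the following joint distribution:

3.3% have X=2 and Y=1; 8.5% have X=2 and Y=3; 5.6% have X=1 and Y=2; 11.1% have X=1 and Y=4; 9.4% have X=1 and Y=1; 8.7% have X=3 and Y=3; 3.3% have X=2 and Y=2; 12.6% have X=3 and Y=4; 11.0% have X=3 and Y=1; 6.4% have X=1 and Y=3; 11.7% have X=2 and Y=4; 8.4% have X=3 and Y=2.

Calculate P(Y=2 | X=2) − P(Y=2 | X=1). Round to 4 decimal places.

P(X=2) = 0.033 + 0.033 + 0.085 + 0.117 = 0.268; P(Y=2 | X=2) = 0.033/0.268 = 0.12313.
P(X=1) = 0.094 + 0.056 + 0.064 + 0.111 = 0.325; P(Y=2 | X=1) = 0.056/0.325 = 0.17231.
Difference = -0.0492.

-0.0492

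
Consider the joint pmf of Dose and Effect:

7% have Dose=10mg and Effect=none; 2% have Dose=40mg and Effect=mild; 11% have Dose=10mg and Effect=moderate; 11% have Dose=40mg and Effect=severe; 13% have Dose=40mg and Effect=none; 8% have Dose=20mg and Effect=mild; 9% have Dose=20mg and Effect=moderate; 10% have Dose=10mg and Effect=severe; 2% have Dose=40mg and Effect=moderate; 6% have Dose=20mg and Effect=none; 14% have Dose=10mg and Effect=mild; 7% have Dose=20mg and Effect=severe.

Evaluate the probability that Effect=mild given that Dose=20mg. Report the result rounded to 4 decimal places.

0.2667

P(Dose=20mg) = 0.06 + 0.08 + 0.09 + 0.07 = 0.30.
P(Effect=mild | Dose=20mg) = 0.08/0.30 = 0.2667.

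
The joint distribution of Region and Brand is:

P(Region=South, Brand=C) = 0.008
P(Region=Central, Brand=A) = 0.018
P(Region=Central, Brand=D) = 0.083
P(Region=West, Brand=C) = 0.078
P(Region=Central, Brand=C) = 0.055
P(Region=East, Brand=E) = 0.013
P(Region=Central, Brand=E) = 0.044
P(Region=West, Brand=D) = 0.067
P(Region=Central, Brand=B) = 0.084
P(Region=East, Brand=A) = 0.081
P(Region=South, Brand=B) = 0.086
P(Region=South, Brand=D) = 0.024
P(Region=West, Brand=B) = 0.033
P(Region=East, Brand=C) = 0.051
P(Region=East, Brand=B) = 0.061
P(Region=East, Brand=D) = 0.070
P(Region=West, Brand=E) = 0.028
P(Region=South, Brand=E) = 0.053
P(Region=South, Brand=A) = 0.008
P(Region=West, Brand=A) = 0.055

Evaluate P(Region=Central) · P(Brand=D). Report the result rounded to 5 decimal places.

0.06930

P(Region=Central) = 0.018 + 0.084 + 0.055 + 0.083 + 0.044 = 0.284.
P(Brand=D) = 0.024 + 0.070 + 0.067 + 0.083 = 0.244.
Product: 0.284 × 0.244 = 0.06930.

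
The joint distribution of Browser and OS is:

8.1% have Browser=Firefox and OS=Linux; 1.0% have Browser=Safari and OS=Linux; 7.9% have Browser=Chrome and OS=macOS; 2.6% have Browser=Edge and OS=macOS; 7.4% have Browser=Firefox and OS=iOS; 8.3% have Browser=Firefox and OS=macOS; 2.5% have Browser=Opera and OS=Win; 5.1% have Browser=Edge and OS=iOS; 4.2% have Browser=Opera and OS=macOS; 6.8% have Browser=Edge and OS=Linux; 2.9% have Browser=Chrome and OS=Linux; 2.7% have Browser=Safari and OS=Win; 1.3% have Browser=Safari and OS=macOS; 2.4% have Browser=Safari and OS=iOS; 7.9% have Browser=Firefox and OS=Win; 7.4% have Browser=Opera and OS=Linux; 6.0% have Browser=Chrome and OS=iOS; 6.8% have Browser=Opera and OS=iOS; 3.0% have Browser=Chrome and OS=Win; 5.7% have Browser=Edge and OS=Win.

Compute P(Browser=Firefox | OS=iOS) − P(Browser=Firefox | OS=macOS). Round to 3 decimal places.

-0.074

P(OS=iOS) = 0.060 + 0.074 + 0.024 + 0.051 + 0.068 = 0.277; P(Browser=Firefox | OS=iOS) = 0.074/0.277 = 0.2671.
P(OS=macOS) = 0.079 + 0.083 + 0.013 + 0.026 + 0.042 = 0.243; P(Browser=Firefox | OS=macOS) = 0.083/0.243 = 0.3416.
Difference = -0.074.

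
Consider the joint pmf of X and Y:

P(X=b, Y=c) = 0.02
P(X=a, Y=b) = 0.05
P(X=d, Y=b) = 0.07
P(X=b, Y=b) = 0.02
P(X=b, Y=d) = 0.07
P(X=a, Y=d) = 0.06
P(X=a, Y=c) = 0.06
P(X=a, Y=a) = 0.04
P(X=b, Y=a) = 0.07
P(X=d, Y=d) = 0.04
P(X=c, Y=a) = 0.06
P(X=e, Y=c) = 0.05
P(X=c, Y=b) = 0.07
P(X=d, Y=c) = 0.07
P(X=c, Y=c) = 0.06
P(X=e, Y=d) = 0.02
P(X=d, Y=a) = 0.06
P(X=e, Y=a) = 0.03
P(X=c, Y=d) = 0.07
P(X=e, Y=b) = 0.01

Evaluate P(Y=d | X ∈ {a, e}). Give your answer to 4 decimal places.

0.2500

P(X=a) = 0.04 + 0.05 + 0.06 + 0.06 = 0.21.
P(X=e) = 0.03 + 0.01 + 0.05 + 0.02 = 0.11.
P(X ∈ {a, e}) = 0.21 + 0.11 = 0.32; P(Y=d, X ∈ {a, e}) = 0.06 + 0.02 = 0.08.
P(Y=d | X ∈ {a, e}) = 0.08/0.32 = 0.2500.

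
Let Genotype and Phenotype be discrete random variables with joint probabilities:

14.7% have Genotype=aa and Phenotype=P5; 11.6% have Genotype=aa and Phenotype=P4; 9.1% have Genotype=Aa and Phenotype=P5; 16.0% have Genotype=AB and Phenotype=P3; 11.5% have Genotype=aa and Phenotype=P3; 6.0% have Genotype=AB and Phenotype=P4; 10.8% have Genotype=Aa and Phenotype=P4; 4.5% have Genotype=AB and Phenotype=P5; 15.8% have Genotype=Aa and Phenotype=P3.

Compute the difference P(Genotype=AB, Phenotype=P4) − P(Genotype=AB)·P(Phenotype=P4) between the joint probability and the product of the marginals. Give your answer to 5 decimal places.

P(Genotype=AB) = 0.160 + 0.060 + 0.045 = 0.265.
P(Phenotype=P4) = 0.108 + 0.116 + 0.060 = 0.284.
P(Genotype=AB, Phenotype=P4) − P(Genotype=AB)P(Phenotype=P4) = 0.060 − 0.265×0.284 = -0.01526.

-0.01526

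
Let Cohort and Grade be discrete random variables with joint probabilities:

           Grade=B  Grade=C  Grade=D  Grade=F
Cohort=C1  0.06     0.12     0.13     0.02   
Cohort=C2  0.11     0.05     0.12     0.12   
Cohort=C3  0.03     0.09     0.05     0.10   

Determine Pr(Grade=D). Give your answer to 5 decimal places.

0.30000

P(Grade=D) = 0.13 + 0.12 + 0.05 = 0.30.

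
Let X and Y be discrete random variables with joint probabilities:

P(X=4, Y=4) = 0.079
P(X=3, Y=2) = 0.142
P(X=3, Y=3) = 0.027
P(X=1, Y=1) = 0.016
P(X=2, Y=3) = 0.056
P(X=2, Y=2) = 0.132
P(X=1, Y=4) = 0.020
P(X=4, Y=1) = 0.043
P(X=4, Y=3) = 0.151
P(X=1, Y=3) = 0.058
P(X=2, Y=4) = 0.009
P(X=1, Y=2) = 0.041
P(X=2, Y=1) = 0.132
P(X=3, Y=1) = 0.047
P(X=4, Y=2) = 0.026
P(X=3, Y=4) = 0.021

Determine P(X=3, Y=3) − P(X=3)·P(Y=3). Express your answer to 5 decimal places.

-0.04220

P(X=3) = 0.047 + 0.142 + 0.027 + 0.021 = 0.237.
P(Y=3) = 0.058 + 0.056 + 0.027 + 0.151 = 0.292.
P(X=3, Y=3) − P(X=3)P(Y=3) = 0.027 − 0.237×0.292 = -0.04220.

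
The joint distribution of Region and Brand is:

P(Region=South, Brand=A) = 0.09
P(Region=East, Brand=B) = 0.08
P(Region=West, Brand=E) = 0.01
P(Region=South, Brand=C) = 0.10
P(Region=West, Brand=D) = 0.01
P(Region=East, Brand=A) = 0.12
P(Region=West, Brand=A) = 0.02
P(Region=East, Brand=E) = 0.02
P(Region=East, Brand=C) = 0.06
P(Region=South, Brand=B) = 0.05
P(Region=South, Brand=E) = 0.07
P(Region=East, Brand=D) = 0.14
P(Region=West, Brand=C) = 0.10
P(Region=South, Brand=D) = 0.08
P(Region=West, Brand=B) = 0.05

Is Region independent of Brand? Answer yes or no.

P(Region=West) = 0.19 and P(Brand=C) = 0.26, so their product is 0.0494, but P(Region=West, Brand=C) = 0.10. Since these differ, Region and Brand are not independent.

no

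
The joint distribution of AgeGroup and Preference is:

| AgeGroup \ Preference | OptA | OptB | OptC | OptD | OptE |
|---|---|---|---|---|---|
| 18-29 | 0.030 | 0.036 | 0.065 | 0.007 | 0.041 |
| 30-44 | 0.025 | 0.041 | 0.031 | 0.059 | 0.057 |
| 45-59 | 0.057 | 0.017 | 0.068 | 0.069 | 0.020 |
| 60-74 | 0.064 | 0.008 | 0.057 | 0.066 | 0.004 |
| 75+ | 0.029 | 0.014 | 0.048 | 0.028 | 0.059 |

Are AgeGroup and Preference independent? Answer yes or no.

no

P(AgeGroup=18-29) = 0.179 and P(Preference=OptD) = 0.229, so their product is 0.04099, but P(AgeGroup=18-29, Preference=OptD) = 0.007. Since these differ, AgeGroup and Preference are not independent.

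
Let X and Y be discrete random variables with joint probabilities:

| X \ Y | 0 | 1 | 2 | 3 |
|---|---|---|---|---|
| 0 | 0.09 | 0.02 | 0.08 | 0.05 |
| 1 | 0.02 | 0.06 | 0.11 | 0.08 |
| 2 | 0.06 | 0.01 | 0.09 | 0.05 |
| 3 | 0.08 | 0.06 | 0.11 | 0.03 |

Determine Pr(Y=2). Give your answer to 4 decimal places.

P(Y=2) = 0.08 + 0.11 + 0.09 + 0.11 = 0.39.

0.3900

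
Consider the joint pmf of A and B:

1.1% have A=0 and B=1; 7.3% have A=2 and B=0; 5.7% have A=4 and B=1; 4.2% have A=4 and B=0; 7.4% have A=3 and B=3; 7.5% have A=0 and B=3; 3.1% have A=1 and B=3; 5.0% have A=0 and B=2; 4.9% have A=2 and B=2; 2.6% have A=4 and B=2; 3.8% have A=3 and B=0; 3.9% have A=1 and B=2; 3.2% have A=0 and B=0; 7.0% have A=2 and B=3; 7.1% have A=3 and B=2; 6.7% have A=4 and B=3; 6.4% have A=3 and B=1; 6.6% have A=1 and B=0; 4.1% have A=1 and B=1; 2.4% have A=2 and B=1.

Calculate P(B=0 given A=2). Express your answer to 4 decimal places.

0.3380

P(A=2) = 0.073 + 0.024 + 0.049 + 0.070 = 0.216.
P(B=0 | A=2) = 0.073/0.216 = 0.3380.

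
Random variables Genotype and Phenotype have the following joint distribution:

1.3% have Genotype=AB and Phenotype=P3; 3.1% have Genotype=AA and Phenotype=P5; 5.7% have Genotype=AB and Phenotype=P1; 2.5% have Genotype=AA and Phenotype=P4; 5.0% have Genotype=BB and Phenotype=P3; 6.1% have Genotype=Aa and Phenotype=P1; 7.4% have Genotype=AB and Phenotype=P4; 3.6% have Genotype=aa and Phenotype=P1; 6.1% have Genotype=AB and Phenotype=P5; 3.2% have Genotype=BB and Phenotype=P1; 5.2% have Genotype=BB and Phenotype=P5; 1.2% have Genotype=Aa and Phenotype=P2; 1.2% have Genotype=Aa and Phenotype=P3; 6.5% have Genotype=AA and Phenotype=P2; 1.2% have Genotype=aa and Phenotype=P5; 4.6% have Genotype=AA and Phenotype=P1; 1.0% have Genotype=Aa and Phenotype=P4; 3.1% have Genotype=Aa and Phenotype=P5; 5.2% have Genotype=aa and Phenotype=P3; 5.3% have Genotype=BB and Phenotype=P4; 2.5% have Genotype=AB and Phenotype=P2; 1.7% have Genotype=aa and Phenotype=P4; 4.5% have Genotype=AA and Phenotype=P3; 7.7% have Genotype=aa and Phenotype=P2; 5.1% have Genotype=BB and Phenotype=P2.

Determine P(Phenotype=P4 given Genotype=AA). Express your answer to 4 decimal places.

0.1179

P(Genotype=AA) = 0.046 + 0.065 + 0.045 + 0.025 + 0.031 = 0.212.
P(Phenotype=P4 | Genotype=AA) = 0.025/0.212 = 0.1179.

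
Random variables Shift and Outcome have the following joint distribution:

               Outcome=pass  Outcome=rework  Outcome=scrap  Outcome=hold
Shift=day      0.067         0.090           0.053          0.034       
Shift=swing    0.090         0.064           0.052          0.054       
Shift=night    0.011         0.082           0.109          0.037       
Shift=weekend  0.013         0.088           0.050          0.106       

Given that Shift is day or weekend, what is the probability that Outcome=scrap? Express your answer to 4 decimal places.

0.2056

P(Shift=day) = 0.067 + 0.090 + 0.053 + 0.034 = 0.244.
P(Shift=weekend) = 0.013 + 0.088 + 0.050 + 0.106 = 0.257.
P(Shift ∈ {day, weekend}) = 0.244 + 0.257 = 0.501; P(Outcome=scrap, Shift ∈ {day, weekend}) = 0.053 + 0.050 = 0.103.
P(Outcome=scrap | Shift ∈ {day, weekend}) = 0.103/0.501 = 0.2056.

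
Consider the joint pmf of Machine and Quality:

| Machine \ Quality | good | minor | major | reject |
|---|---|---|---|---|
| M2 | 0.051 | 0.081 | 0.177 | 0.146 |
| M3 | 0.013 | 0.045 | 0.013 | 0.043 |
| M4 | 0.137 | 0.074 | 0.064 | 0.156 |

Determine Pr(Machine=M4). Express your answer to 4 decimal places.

0.4310

P(Machine=M4) = 0.137 + 0.074 + 0.064 + 0.156 = 0.431.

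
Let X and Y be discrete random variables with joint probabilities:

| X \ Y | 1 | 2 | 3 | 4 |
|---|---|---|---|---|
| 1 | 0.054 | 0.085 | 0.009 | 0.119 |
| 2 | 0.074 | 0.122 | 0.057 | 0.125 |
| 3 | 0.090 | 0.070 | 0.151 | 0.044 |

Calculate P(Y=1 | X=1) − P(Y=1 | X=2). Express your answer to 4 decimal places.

0.0065

P(X=1) = 0.054 + 0.085 + 0.009 + 0.119 = 0.267; P(Y=1 | X=1) = 0.054/0.267 = 0.20225.
P(X=2) = 0.074 + 0.122 + 0.057 + 0.125 = 0.378; P(Y=1 | X=2) = 0.074/0.378 = 0.19577.
Difference = 0.0065.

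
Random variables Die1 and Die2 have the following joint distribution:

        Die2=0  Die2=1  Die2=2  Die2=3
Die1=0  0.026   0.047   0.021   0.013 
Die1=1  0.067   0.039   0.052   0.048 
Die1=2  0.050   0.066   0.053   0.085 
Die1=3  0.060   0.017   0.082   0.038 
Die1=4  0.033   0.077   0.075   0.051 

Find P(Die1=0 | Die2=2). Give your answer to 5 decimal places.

0.07420

P(Die2=2) = 0.021 + 0.052 + 0.053 + 0.082 + 0.075 = 0.283.
P(Die1=0 | Die2=2) = 0.021/0.283 = 0.07420.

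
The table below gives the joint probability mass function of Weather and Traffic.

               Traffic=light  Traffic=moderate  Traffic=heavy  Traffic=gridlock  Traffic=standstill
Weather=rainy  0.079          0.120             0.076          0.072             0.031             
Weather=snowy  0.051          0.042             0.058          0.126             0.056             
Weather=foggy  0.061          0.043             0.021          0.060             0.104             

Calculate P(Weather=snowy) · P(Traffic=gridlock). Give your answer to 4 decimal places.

0.0859

P(Weather=snowy) = 0.051 + 0.042 + 0.058 + 0.126 + 0.056 = 0.333.
P(Traffic=gridlock) = 0.072 + 0.126 + 0.060 = 0.258.
Product: 0.333 × 0.258 = 0.0859.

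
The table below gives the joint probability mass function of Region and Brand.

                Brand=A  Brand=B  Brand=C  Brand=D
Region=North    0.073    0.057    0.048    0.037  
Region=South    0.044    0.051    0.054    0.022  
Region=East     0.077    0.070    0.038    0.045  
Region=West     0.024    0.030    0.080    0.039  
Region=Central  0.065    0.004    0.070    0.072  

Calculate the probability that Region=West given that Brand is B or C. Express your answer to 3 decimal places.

0.219

P(Brand=B) = 0.057 + 0.051 + 0.070 + 0.030 + 0.004 = 0.212.
P(Brand=C) = 0.048 + 0.054 + 0.038 + 0.080 + 0.070 = 0.290.
P(Brand ∈ {B, C}) = 0.212 + 0.290 = 0.502; P(Region=West, Brand ∈ {B, C}) = 0.030 + 0.080 = 0.110.
P(Region=West | Brand ∈ {B, C}) = 0.110/0.502 = 0.219.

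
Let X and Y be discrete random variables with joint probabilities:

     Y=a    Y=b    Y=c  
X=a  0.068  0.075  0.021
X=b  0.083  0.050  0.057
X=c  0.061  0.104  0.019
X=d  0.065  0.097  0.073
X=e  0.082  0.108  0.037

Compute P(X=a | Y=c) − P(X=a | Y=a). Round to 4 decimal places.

P(Y=c) = 0.021 + 0.057 + 0.019 + 0.073 + 0.037 = 0.207; P(X=a | Y=c) = 0.021/0.207 = 0.10145.
P(Y=a) = 0.068 + 0.083 + 0.061 + 0.065 + 0.082 = 0.359; P(X=a | Y=a) = 0.068/0.359 = 0.18942.
Difference = -0.0880.

-0.0880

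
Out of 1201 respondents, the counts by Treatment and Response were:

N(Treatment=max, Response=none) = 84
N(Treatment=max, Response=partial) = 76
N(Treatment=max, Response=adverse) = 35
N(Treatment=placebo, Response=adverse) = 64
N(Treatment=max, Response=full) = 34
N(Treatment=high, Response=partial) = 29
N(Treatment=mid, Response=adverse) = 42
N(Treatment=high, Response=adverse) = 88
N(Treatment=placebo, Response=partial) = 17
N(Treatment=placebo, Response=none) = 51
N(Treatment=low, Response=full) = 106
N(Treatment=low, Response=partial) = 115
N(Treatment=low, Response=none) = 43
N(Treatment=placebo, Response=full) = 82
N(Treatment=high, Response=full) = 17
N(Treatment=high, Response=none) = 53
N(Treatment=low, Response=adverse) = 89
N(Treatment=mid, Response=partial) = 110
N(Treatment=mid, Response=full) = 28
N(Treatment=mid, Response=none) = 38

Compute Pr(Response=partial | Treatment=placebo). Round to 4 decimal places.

Total with Treatment=placebo: 51 + 17 + 82 + 64 = 214.
P(Response=partial | Treatment=placebo) = 17/214 = 0.0794.

0.0794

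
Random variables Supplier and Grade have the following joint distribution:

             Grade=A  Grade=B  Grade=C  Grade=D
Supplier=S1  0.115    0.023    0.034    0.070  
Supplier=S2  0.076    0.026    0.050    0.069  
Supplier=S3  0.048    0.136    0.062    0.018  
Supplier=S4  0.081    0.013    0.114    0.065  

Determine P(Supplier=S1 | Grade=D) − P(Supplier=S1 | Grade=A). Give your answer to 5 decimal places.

P(Grade=D) = 0.070 + 0.069 + 0.018 + 0.065 = 0.222; P(Supplier=S1 | Grade=D) = 0.070/0.222 = 0.315315.
P(Grade=A) = 0.115 + 0.076 + 0.048 + 0.081 = 0.320; P(Supplier=S1 | Grade=A) = 0.115/0.320 = 0.359375.
Difference = -0.04406.

-0.04406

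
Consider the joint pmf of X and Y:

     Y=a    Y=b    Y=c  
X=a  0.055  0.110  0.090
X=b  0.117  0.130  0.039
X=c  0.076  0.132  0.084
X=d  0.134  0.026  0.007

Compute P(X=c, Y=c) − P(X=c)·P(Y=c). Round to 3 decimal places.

P(X=c) = 0.076 + 0.132 + 0.084 = 0.292.
P(Y=c) = 0.090 + 0.039 + 0.084 + 0.007 = 0.220.
P(X=c, Y=c) − P(X=c)P(Y=c) = 0.084 − 0.292×0.220 = 0.020.

0.020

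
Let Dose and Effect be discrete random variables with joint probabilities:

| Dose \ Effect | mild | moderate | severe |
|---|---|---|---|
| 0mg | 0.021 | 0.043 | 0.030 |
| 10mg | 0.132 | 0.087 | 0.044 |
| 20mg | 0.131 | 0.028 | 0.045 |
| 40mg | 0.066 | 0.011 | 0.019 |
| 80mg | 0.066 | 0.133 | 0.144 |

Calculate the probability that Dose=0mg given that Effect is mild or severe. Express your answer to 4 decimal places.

0.0731

P(Effect=mild) = 0.021 + 0.132 + 0.131 + 0.066 + 0.066 = 0.416.
P(Effect=severe) = 0.030 + 0.044 + 0.045 + 0.019 + 0.144 = 0.282.
P(Effect ∈ {mild, severe}) = 0.416 + 0.282 = 0.698; P(Dose=0mg, Effect ∈ {mild, severe}) = 0.021 + 0.030 = 0.051.
P(Dose=0mg | Effect ∈ {mild, severe}) = 0.051/0.698 = 0.0731.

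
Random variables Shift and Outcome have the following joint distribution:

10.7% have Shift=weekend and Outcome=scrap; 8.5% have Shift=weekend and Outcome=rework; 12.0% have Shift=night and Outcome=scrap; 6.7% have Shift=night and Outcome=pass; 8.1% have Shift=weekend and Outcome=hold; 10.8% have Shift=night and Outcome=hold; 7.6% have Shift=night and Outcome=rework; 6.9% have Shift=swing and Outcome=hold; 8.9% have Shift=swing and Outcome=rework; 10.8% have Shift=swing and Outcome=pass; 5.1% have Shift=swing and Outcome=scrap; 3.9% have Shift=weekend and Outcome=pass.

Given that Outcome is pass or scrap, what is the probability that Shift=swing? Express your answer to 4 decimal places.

P(Outcome=pass) = 0.108 + 0.067 + 0.039 = 0.214.
P(Outcome=scrap) = 0.051 + 0.120 + 0.107 = 0.278.
P(Outcome ∈ {pass, scrap}) = 0.214 + 0.278 = 0.492; P(Shift=swing, Outcome ∈ {pass, scrap}) = 0.108 + 0.051 = 0.159.
P(Shift=swing | Outcome ∈ {pass, scrap}) = 0.159/0.492 = 0.3232.

0.3232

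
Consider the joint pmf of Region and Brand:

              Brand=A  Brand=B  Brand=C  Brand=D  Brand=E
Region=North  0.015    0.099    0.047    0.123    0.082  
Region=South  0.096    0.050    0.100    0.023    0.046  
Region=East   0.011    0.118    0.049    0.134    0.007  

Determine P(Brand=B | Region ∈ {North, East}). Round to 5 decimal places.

P(Region=North) = 0.015 + 0.099 + 0.047 + 0.123 + 0.082 = 0.366.
P(Region=East) = 0.011 + 0.118 + 0.049 + 0.134 + 0.007 = 0.319.
P(Region ∈ {North, East}) = 0.366 + 0.319 = 0.685; P(Brand=B, Region ∈ {North, East}) = 0.099 + 0.118 = 0.217.
P(Brand=B | Region ∈ {North, East}) = 0.217/0.685 = 0.31679.

0.31679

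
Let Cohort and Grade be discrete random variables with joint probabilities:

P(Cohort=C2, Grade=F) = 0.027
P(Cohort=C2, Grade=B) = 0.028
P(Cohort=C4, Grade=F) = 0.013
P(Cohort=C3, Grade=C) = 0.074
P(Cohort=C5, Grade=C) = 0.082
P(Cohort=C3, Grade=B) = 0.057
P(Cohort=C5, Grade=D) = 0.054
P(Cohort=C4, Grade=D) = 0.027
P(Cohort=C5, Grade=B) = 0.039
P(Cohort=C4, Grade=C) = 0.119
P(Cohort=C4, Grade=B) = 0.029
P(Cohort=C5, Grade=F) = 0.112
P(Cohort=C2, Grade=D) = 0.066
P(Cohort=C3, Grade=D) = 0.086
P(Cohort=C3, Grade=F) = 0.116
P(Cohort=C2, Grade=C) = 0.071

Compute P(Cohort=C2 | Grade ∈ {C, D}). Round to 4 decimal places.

0.2366

P(Grade=C) = 0.071 + 0.074 + 0.119 + 0.082 = 0.346.
P(Grade=D) = 0.066 + 0.086 + 0.027 + 0.054 = 0.233.
P(Grade ∈ {C, D}) = 0.346 + 0.233 = 0.579; P(Cohort=C2, Grade ∈ {C, D}) = 0.071 + 0.066 = 0.137.
P(Cohort=C2 | Grade ∈ {C, D}) = 0.137/0.579 = 0.2366.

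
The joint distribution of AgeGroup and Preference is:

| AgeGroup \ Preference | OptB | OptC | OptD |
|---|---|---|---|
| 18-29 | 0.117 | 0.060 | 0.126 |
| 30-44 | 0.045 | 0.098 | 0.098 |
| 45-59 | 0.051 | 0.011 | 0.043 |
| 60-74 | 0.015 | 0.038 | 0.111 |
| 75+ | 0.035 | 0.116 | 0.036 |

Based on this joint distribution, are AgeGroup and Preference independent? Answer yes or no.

no

P(AgeGroup=75+) = 0.187 and P(Preference=OptC) = 0.323, so their product is 0.06040, but P(AgeGroup=75+, Preference=OptC) = 0.116. Since these differ, AgeGroup and Preference are not independent.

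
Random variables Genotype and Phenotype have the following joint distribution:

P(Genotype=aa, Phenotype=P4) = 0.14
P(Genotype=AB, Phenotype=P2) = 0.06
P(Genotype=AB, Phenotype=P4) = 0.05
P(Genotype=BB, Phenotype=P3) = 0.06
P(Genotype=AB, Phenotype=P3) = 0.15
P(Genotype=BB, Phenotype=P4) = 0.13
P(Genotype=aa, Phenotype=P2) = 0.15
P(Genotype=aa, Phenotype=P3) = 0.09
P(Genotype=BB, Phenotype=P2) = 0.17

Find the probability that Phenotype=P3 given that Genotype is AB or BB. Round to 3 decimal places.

0.339

P(Genotype=AB) = 0.06 + 0.15 + 0.05 = 0.26.
P(Genotype=BB) = 0.17 + 0.06 + 0.13 = 0.36.
P(Genotype ∈ {AB, BB}) = 0.26 + 0.36 = 0.62; P(Phenotype=P3, Genotype ∈ {AB, BB}) = 0.15 + 0.06 = 0.21.
P(Phenotype=P3 | Genotype ∈ {AB, BB}) = 0.21/0.62 = 0.339.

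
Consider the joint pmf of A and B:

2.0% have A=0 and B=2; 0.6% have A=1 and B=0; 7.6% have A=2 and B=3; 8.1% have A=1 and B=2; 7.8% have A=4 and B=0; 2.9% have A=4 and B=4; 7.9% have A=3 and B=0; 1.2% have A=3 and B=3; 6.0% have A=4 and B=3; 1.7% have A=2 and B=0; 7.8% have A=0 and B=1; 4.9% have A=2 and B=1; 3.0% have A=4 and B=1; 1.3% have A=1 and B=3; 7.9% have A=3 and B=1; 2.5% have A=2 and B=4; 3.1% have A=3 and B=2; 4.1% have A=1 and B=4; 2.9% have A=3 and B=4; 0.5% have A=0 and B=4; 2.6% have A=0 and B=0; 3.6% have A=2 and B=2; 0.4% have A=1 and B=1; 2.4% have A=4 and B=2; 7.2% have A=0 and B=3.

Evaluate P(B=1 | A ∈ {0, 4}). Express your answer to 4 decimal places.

0.2559

P(A=0) = 0.026 + 0.078 + 0.020 + 0.072 + 0.005 = 0.201.
P(A=4) = 0.078 + 0.030 + 0.024 + 0.060 + 0.029 = 0.221.
P(A ∈ {0, 4}) = 0.201 + 0.221 = 0.422; P(B=1, A ∈ {0, 4}) = 0.078 + 0.030 = 0.108.
P(B=1 | A ∈ {0, 4}) = 0.108/0.422 = 0.2559.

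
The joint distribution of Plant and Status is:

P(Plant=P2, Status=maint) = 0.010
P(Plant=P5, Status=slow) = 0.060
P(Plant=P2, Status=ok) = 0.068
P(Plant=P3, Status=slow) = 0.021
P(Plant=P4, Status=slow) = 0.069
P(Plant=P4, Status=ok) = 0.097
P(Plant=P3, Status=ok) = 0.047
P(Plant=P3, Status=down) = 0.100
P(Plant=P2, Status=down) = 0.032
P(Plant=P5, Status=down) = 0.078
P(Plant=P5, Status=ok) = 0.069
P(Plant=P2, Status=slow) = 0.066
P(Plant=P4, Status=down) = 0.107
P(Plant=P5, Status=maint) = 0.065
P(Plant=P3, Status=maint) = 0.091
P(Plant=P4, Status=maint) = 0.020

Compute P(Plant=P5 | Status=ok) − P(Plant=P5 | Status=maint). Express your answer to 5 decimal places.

P(Status=ok) = 0.068 + 0.047 + 0.097 + 0.069 = 0.281; P(Plant=P5 | Status=ok) = 0.069/0.281 = 0.245552.
P(Status=maint) = 0.010 + 0.091 + 0.020 + 0.065 = 0.186; P(Plant=P5 | Status=maint) = 0.065/0.186 = 0.349462.
Difference = -0.10391.

-0.10391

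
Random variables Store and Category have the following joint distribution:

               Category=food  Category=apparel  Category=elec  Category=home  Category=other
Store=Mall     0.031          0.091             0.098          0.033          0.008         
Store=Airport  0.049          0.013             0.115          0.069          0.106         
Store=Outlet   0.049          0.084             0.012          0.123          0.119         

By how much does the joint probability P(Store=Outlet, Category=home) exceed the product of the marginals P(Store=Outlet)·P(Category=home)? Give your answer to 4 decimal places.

P(Store=Outlet) = 0.049 + 0.084 + 0.012 + 0.123 + 0.119 = 0.387.
P(Category=home) = 0.033 + 0.069 + 0.123 = 0.225.
P(Store=Outlet, Category=home) − P(Store=Outlet)P(Category=home) = 0.123 − 0.387×0.225 = 0.0359.

0.0359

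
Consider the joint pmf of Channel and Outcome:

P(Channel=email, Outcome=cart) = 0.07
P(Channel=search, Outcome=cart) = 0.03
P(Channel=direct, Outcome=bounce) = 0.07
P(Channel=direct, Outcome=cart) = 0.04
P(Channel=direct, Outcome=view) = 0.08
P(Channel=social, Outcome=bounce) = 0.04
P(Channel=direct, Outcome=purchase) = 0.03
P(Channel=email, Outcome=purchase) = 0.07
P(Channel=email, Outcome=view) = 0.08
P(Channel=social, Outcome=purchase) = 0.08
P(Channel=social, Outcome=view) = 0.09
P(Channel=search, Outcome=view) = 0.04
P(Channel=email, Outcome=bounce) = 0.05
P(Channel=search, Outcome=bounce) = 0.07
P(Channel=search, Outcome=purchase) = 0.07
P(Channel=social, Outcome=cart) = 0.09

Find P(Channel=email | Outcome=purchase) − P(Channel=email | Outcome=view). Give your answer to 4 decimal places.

P(Outcome=purchase) = 0.07 + 0.07 + 0.08 + 0.03 = 0.25; P(Channel=email | Outcome=purchase) = 0.07/0.25 = 0.28000.
P(Outcome=view) = 0.08 + 0.04 + 0.09 + 0.08 = 0.29; P(Channel=email | Outcome=view) = 0.08/0.29 = 0.27586.
Difference = 0.0041.

0.0041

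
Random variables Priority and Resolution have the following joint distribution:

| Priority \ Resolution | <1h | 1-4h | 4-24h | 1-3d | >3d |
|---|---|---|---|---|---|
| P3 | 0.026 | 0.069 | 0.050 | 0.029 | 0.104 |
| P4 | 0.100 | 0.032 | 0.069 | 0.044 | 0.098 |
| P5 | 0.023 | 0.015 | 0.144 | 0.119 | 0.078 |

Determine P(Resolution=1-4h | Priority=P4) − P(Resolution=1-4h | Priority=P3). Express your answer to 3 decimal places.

P(Priority=P4) = 0.100 + 0.032 + 0.069 + 0.044 + 0.098 = 0.343; P(Resolution=1-4h | Priority=P4) = 0.032/0.343 = 0.0933.
P(Priority=P3) = 0.026 + 0.069 + 0.050 + 0.029 + 0.104 = 0.278; P(Resolution=1-4h | Priority=P3) = 0.069/0.278 = 0.2482.
Difference = -0.155.

-0.155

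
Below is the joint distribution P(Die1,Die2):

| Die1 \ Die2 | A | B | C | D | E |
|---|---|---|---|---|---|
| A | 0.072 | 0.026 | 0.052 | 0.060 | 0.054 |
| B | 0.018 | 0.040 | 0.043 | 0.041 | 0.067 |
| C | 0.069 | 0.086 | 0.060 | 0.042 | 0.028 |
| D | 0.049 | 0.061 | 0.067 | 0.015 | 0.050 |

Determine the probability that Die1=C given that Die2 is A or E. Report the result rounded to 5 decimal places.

P(Die2=A) = 0.072 + 0.018 + 0.069 + 0.049 = 0.208.
P(Die2=E) = 0.054 + 0.067 + 0.028 + 0.050 = 0.199.
P(Die2 ∈ {A, E}) = 0.208 + 0.199 = 0.407; P(Die1=C, Die2 ∈ {A, E}) = 0.069 + 0.028 = 0.097.
P(Die1=C | Die2 ∈ {A, E}) = 0.097/0.407 = 0.23833.

0.23833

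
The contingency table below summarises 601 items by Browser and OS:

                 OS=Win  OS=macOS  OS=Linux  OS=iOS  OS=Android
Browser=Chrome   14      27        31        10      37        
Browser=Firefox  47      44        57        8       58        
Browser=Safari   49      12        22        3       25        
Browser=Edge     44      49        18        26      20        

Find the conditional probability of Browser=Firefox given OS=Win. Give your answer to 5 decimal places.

Total with OS=Win: 14 + 47 + 49 + 44 = 154.
P(Browser=Firefox | OS=Win) = 47/154 = 0.30519.

0.30519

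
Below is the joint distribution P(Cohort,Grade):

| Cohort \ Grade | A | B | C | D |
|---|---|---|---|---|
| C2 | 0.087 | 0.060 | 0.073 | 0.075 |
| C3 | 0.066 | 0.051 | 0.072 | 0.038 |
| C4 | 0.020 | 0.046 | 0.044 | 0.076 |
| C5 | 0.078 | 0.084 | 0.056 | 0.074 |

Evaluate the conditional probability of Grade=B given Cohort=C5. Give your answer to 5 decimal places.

P(Cohort=C5) = 0.078 + 0.084 + 0.056 + 0.074 = 0.292.
P(Grade=B | Cohort=C5) = 0.084/0.292 = 0.28767.

0.28767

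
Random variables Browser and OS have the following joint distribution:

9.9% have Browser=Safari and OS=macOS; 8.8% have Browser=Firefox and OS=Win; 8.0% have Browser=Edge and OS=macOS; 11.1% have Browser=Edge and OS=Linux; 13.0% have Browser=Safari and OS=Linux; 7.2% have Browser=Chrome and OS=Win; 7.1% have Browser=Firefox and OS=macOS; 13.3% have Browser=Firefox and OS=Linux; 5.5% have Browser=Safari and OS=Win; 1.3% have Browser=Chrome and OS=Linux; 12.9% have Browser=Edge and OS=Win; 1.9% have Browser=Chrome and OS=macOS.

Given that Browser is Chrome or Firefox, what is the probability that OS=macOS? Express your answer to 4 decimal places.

0.2273

P(Browser=Chrome) = 0.072 + 0.019 + 0.013 = 0.104.
P(Browser=Firefox) = 0.088 + 0.071 + 0.133 = 0.292.
P(Browser ∈ {Chrome, Firefox}) = 0.104 + 0.292 = 0.396; P(OS=macOS, Browser ∈ {Chrome, Firefox}) = 0.019 + 0.071 = 0.090.
P(OS=macOS | Browser ∈ {Chrome, Firefox}) = 0.090/0.396 = 0.2273.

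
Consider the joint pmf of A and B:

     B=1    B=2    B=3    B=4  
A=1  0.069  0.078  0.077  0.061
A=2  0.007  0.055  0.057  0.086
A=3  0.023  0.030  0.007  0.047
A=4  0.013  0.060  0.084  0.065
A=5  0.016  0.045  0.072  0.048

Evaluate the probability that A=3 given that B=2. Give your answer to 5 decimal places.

0.11194

P(B=2) = 0.078 + 0.055 + 0.030 + 0.060 + 0.045 = 0.268.
P(A=3 | B=2) = 0.030/0.268 = 0.11194.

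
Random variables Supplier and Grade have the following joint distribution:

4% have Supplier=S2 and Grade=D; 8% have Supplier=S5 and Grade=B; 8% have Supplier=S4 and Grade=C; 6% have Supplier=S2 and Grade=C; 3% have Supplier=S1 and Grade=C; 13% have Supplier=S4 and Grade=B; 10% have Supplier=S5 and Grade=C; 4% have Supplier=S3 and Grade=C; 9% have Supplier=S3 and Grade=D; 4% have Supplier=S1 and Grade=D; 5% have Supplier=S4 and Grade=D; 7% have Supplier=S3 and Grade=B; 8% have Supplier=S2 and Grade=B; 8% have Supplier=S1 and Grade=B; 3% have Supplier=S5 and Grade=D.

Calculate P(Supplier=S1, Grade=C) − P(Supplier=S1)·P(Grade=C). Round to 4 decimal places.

P(Supplier=S1) = 0.08 + 0.03 + 0.04 = 0.15.
P(Grade=C) = 0.03 + 0.06 + 0.04 + 0.08 + 0.10 = 0.31.
P(Supplier=S1, Grade=C) − P(Supplier=S1)P(Grade=C) = 0.03 − 0.15×0.31 = -0.0165.

-0.0165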